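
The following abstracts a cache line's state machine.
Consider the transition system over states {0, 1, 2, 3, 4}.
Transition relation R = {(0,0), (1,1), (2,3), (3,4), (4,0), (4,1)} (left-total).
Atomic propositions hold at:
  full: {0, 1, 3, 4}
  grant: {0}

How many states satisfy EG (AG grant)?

AG grant: greatest fixpoint, start Z0 = {0}, keep only states in Sat with every successor in Z. Already a fixed point.
Sat(AG grant) = {0}
EG (AG grant): greatest fixpoint, start Z0 = {0}, keep only states in Sat with some successor in Z. Already a fixed point.
Sat(EG (AG grant)) = {0}
|Sat(EG (AG grant))| = |{0}| = 1.

1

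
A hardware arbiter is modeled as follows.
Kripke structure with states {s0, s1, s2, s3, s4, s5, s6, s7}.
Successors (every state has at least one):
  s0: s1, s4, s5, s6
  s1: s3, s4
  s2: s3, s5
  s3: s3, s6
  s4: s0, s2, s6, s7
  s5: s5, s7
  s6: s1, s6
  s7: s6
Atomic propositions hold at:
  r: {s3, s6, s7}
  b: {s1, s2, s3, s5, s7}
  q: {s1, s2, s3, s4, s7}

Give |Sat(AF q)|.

AF q: least fixpoint, start Z0 = {s1, s2, s3, s4, s7}, add states with every successor in Z. Already a fixed point.
Sat(AF q) = {s1, s2, s3, s4, s7}
|Sat(AF q)| = |{s1, s2, s3, s4, s7}| = 5.

5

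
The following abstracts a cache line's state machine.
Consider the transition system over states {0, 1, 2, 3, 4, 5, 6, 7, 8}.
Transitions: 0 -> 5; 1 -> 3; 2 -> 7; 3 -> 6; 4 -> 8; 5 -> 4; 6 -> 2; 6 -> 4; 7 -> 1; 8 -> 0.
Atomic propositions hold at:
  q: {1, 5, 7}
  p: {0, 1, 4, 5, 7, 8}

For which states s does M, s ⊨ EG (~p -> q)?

{0, 4, 5, 8}

Sat(~p) = {2, 3, 6}
Sat(~p -> q) = {0, 1, 4, 5, 7, 8}
EG (~p -> q): greatest fixpoint, start Z0 = {0, 1, 4, 5, 7, 8}, keep only states in Sat with some successor in Z. Z1 = {0, 4, 5, 7, 8}; Z2 = {0, 4, 5, 8}; fixed.
Sat(EG (~p -> q)) = {0, 4, 5, 8}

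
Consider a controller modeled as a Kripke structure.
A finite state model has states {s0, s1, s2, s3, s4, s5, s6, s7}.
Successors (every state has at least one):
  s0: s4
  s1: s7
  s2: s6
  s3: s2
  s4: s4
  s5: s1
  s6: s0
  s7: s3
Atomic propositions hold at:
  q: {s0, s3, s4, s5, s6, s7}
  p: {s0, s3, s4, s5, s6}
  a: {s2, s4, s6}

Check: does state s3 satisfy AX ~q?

Yes

Sat(~q) = {s1, s2}
Sat(AX ~q) = {s : every successor in {s1, s2}} = {s3, s5}
s3 ∈ Sat(AX ~q) = {s3, s5}, so the formula holds at s3.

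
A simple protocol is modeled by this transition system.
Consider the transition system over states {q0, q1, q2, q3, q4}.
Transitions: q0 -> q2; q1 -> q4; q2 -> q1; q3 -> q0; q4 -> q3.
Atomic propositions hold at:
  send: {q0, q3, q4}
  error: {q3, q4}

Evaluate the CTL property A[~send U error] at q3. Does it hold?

Yes

Sat(~send) = {q1, q2}
A[~send U error]: least fixpoint, start Z0 = Sat(error) = {q3, q4}, add states in Sat(~send) with every successor in Z. Z1 = {q1, q3, q4}; Z2 = {q1, q2, q3, q4}; fixed.
Sat(A[~send U error]) = {q1, q2, q3, q4}
q3 ∈ Sat(A[~send U error]) = {q1, q2, q3, q4}, so the formula holds at q3.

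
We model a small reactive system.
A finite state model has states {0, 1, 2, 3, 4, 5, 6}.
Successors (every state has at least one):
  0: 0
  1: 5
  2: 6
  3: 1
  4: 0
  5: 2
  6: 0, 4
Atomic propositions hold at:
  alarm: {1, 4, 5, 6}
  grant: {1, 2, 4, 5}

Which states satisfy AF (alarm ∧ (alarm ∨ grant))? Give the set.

Sat(alarm ∨ grant) = {1, 2, 4, 5, 6}
Sat(alarm ∧ (alarm ∨ grant)) = {1, 4, 5, 6}
AF (alarm ∧ (alarm ∨ grant)): least fixpoint, start Z0 = {1, 4, 5, 6}, add states with every successor in Z. Z1 = {1, 2, 3, 4, 5, 6}; fixed.
Sat(AF (alarm ∧ (alarm ∨ grant))) = {1, 2, 3, 4, 5, 6}

{1, 2, 3, 4, 5, 6}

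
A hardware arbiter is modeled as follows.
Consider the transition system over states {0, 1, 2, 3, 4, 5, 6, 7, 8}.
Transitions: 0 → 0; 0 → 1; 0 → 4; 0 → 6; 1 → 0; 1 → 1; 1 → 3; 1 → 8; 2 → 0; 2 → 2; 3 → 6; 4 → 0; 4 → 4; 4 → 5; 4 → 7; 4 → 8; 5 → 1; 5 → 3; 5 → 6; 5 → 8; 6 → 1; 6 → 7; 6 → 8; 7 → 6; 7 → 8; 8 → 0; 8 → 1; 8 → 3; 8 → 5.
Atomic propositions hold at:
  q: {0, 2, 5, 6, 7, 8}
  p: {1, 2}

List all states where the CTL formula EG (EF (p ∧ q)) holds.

Sat(p ∧ q) = {2}
EF (p ∧ q): least fixpoint, start Z0 = {2}, add states with some successor in Z. Already a fixed point.
Sat(EF (p ∧ q)) = {2}
EG (EF (p ∧ q)): greatest fixpoint, start Z0 = {2}, keep only states in Sat with some successor in Z. Already a fixed point.
Sat(EG (EF (p ∧ q))) = {2}

{2}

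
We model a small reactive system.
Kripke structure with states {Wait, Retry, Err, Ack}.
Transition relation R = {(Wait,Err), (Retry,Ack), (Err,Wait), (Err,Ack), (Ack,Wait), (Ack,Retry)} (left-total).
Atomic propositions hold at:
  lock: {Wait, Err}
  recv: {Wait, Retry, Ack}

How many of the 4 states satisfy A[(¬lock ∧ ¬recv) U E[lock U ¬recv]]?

2

Sat(¬lock) = {Retry, Ack}
Sat(¬recv) = {Err}
Sat(¬lock ∧ ¬recv) = ∅
E[lock U ¬recv]: least fixpoint, start Z0 = Sat(¬recv) = {Err}, add states in Sat(lock) with some successor in Z. Z1 = {Wait, Err}; fixed.
Sat(E[lock U ¬recv]) = {Wait, Err}
A[(¬lock ∧ ¬recv) U E[lock U ¬recv]]: least fixpoint, start Z0 = Sat(E[lock U ¬recv]) = {Wait, Err}, add states in Sat(¬lock ∧ ¬recv) with every successor in Z. Already a fixed point.
Sat(A[(¬lock ∧ ¬recv) U E[lock U ¬recv]]) = {Wait, Err}
|Sat(A[(¬lock ∧ ¬recv) U E[lock U ¬recv]])| = |{Wait, Err}| = 2.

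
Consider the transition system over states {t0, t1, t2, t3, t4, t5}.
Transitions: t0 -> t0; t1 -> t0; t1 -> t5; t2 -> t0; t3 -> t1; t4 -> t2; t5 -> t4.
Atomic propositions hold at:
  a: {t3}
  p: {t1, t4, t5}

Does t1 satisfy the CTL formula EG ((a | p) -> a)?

Sat(a | p) = {t1, t3, t4, t5}
Sat((a | p) -> a) = {t0, t2, t3}
EG ((a | p) -> a): greatest fixpoint, start Z0 = {t0, t2, t3}, keep only states in Sat with some successor in Z. Z1 = {t0, t2}; fixed.
Sat(EG ((a | p) -> a)) = {t0, t2}
t1 ∉ Sat(EG ((a | p) -> a)) = {t0, t2}, so the formula does not hold at t1.

No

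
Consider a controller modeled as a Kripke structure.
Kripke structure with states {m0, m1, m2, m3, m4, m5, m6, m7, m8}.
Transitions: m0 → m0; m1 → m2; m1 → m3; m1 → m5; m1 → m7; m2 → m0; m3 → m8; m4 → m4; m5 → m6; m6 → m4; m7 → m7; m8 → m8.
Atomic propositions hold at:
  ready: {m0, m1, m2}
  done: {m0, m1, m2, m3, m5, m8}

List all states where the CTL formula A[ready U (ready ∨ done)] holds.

Sat(ready ∨ done) = {m0, m1, m2, m3, m5, m8}
A[ready U (ready ∨ done)]: least fixpoint, start Z0 = Sat((ready ∨ done)) = {m0, m1, m2, m3, m5, m8}, add states in Sat(ready) with every successor in Z. Already a fixed point.
Sat(A[ready U (ready ∨ done)]) = {m0, m1, m2, m3, m5, m8}

{m0, m1, m2, m3, m5, m8}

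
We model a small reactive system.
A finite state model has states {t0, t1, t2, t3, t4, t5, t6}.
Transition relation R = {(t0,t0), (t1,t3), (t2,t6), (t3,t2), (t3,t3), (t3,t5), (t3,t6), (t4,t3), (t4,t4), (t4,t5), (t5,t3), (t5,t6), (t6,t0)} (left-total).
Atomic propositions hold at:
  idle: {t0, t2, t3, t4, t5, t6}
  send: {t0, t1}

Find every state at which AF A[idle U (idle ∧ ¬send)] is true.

Sat(¬send) = {t2, t3, t4, t5, t6}
Sat(idle ∧ ¬send) = {t2, t3, t4, t5, t6}
A[idle U (idle ∧ ¬send)]: least fixpoint, start Z0 = Sat((idle ∧ ¬send)) = {t2, t3, t4, t5, t6}, add states in Sat(idle) with every successor in Z. Already a fixed point.
Sat(A[idle U (idle ∧ ¬send)]) = {t2, t3, t4, t5, t6}
AF A[idle U (idle ∧ ¬send)]: least fixpoint, start Z0 = {t2, t3, t4, t5, t6}, add states with every successor in Z. Z1 = {t1, t2, t3, t4, t5, t6}; fixed.
Sat(AF A[idle U (idle ∧ ¬send)]) = {t1, t2, t3, t4, t5, t6}

{t1, t2, t3, t4, t5, t6}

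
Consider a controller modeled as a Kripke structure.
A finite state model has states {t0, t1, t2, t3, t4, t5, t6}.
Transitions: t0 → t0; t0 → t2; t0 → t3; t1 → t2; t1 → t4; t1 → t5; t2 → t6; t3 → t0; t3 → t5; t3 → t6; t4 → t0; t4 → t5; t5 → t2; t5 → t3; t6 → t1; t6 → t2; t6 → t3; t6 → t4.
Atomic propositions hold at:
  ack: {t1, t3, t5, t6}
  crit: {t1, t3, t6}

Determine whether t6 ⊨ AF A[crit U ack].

A[crit U ack]: least fixpoint, start Z0 = Sat(ack) = {t1, t3, t5, t6}, add states in Sat(crit) with every successor in Z. Already a fixed point.
Sat(A[crit U ack]) = {t1, t3, t5, t6}
AF A[crit U ack]: least fixpoint, start Z0 = {t1, t3, t5, t6}, add states with every successor in Z. Z1 = {t1, t2, t3, t5, t6}; fixed.
Sat(AF A[crit U ack]) = {t1, t2, t3, t5, t6}
t6 ∈ Sat(AF A[crit U ack]) = {t1, t2, t3, t5, t6}, so the formula holds at t6.

Yes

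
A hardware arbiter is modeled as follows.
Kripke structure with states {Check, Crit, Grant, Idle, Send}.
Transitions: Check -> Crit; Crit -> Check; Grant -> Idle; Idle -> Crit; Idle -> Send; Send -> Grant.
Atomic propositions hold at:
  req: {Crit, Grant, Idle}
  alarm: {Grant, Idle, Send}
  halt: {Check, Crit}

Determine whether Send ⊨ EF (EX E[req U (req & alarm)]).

Yes

Sat(req & alarm) = {Grant, Idle}
E[req U (req & alarm)]: least fixpoint, start Z0 = Sat((req & alarm)) = {Grant, Idle}, add states in Sat(req) with some successor in Z. Already a fixed point.
Sat(E[req U (req & alarm)]) = {Grant, Idle}
Sat(EX E[req U (req & alarm)]) = {s : some successor in {Grant, Idle}} = {Grant, Send}
EF (EX E[req U (req & alarm)]): least fixpoint, start Z0 = {Grant, Send}, add states with some successor in Z. Z1 = {Grant, Idle, Send}; fixed.
Sat(EF (EX E[req U (req & alarm)])) = {Grant, Idle, Send}
Send ∈ Sat(EF (EX E[req U (req & alarm)])) = {Grant, Idle, Send}, so the formula holds at Send.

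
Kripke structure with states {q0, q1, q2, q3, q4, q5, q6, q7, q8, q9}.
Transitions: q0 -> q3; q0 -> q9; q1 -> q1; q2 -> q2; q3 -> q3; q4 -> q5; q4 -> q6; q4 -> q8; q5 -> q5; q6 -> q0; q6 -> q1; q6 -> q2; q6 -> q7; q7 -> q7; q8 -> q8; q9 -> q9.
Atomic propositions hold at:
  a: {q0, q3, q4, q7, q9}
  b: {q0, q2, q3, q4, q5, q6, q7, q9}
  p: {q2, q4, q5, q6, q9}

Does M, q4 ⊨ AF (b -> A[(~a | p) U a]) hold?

Sat(~a) = {q1, q2, q5, q6, q8}
Sat(~a | p) = {q1, q2, q4, q5, q6, q8, q9}
A[(~a | p) U a]: least fixpoint, start Z0 = Sat(a) = {q0, q3, q4, q7, q9}, add states in Sat(~a | p) with every successor in Z. Already a fixed point.
Sat(A[(~a | p) U a]) = {q0, q3, q4, q7, q9}
Sat(b -> A[(~a | p) U a]) = {q0, q1, q3, q4, q7, q8, q9}
AF (b -> A[(~a | p) U a]): least fixpoint, start Z0 = {q0, q1, q3, q4, q7, q8, q9}, add states with every successor in Z. Already a fixed point.
Sat(AF (b -> A[(~a | p) U a])) = {q0, q1, q3, q4, q7, q8, q9}
q4 ∈ Sat(AF (b -> A[(~a | p) U a])) = {q0, q1, q3, q4, q7, q8, q9}, so the formula holds at q4.

Yes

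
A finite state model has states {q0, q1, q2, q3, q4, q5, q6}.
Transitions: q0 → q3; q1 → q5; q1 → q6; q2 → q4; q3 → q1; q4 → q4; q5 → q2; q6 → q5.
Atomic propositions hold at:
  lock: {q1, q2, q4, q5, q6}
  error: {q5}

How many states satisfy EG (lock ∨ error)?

Sat(lock ∨ error) = {q1, q2, q4, q5, q6}
EG (lock ∨ error): greatest fixpoint, start Z0 = {q1, q2, q4, q5, q6}, keep only states in Sat with some successor in Z. Already a fixed point.
Sat(EG (lock ∨ error)) = {q1, q2, q4, q5, q6}
|Sat(EG (lock ∨ error))| = |{q1, q2, q4, q5, q6}| = 5.

5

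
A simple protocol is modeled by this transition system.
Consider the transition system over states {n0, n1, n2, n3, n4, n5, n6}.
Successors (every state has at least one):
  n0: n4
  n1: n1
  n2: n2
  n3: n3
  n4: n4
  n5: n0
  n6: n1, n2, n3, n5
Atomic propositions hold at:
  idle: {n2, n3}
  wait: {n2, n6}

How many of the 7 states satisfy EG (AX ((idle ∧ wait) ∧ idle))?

1

Sat(idle ∧ wait) = {n2}
Sat((idle ∧ wait) ∧ idle) = {n2}
Sat(AX ((idle ∧ wait) ∧ idle)) = {s : every successor in {n2}} = {n2}
EG (AX ((idle ∧ wait) ∧ idle)): greatest fixpoint, start Z0 = {n2}, keep only states in Sat with some successor in Z. Already a fixed point.
Sat(EG (AX ((idle ∧ wait) ∧ idle))) = {n2}
|Sat(EG (AX ((idle ∧ wait) ∧ idle)))| = |{n2}| = 1.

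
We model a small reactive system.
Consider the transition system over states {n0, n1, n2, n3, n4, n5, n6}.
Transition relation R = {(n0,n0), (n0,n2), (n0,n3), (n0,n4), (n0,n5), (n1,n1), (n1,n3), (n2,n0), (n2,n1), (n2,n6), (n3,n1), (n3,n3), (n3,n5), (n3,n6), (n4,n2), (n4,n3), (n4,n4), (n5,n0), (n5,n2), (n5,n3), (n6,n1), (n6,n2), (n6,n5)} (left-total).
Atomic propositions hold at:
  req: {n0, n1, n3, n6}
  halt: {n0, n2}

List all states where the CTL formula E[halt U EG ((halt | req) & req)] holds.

{n0, n1, n2, n3, n6}

Sat(halt | req) = {n0, n1, n2, n3, n6}
Sat((halt | req) & req) = {n0, n1, n3, n6}
EG ((halt | req) & req): greatest fixpoint, start Z0 = {n0, n1, n3, n6}, keep only states in Sat with some successor in Z. Already a fixed point.
Sat(EG ((halt | req) & req)) = {n0, n1, n3, n6}
E[halt U EG ((halt | req) & req)]: least fixpoint, start Z0 = Sat(EG ((halt | req) & req)) = {n0, n1, n3, n6}, add states in Sat(halt) with some successor in Z. Z1 = {n0, n1, n2, n3, n6}; fixed.
Sat(E[halt U EG ((halt | req) & req)]) = {n0, n1, n2, n3, n6}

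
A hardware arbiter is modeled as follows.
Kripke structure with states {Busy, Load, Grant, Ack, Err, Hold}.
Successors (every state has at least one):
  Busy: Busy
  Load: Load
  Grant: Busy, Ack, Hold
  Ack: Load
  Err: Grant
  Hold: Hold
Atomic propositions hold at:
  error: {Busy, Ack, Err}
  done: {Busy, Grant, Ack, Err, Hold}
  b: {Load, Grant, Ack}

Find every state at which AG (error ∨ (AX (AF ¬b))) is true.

Sat(¬b) = {Busy, Err, Hold}
AF ¬b: least fixpoint, start Z0 = {Busy, Err, Hold}, add states with every successor in Z. Already a fixed point.
Sat(AF ¬b) = {Busy, Err, Hold}
Sat(AX (AF ¬b)) = {s : every successor in {Busy, Err, Hold}} = {Busy, Hold}
Sat(error ∨ (AX (AF ¬b))) = {Busy, Ack, Err, Hold}
AG (error ∨ (AX (AF ¬b))): greatest fixpoint, start Z0 = {Busy, Ack, Err, Hold}, keep only states in Sat with every successor in Z. Z1 = {Busy, Hold}; fixed.
Sat(AG (error ∨ (AX (AF ¬b)))) = {Busy, Hold}

{Busy, Hold}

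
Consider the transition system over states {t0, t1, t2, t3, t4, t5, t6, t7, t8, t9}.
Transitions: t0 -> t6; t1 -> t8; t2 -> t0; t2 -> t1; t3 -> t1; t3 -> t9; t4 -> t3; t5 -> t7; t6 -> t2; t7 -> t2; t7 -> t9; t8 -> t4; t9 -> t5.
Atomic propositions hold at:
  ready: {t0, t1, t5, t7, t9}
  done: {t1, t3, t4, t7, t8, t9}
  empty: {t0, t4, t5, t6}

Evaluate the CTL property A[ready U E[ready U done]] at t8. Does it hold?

Yes

E[ready U done]: least fixpoint, start Z0 = Sat(done) = {t1, t3, t4, t7, t8, t9}, add states in Sat(ready) with some successor in Z. Z1 = {t1, t3, t4, t5, t7, t8, t9}; fixed.
Sat(E[ready U done]) = {t1, t3, t4, t5, t7, t8, t9}
A[ready U E[ready U done]]: least fixpoint, start Z0 = Sat(E[ready U done]) = {t1, t3, t4, t5, t7, t8, t9}, add states in Sat(ready) with every successor in Z. Already a fixed point.
Sat(A[ready U E[ready U done]]) = {t1, t3, t4, t5, t7, t8, t9}
t8 ∈ Sat(A[ready U E[ready U done]]) = {t1, t3, t4, t5, t7, t8, t9}, so the formula holds at t8.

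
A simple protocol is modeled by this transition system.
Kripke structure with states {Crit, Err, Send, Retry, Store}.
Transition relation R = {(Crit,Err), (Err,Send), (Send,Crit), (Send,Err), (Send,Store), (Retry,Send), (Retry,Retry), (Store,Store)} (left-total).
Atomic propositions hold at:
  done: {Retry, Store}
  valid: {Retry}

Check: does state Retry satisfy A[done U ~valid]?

No

Sat(~valid) = {Crit, Err, Send, Store}
A[done U ~valid]: least fixpoint, start Z0 = Sat(~valid) = {Crit, Err, Send, Store}, add states in Sat(done) with every successor in Z. Already a fixed point.
Sat(A[done U ~valid]) = {Crit, Err, Send, Store}
Retry ∉ Sat(A[done U ~valid]) = {Crit, Err, Send, Store}, so the formula does not hold at Retry.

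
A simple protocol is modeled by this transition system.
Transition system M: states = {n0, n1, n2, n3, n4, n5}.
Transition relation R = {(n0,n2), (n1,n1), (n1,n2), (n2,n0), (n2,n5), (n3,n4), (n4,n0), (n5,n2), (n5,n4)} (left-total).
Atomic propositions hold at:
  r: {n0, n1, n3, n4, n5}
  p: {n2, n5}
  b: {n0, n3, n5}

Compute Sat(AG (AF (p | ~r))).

{n0, n2, n3, n4, n5}

Sat(~r) = {n2}
Sat(p | ~r) = {n2, n5}
AF (p | ~r): least fixpoint, start Z0 = {n2, n5}, add states with every successor in Z. Z1 = {n0, n2, n5}; Z2 = {n0, n2, n4, n5}; Z3 = {n0, n2, n3, n4, n5}; fixed.
Sat(AF (p | ~r)) = {n0, n2, n3, n4, n5}
AG (AF (p | ~r)): greatest fixpoint, start Z0 = {n0, n2, n3, n4, n5}, keep only states in Sat with every successor in Z. Already a fixed point.
Sat(AG (AF (p | ~r))) = {n0, n2, n3, n4, n5}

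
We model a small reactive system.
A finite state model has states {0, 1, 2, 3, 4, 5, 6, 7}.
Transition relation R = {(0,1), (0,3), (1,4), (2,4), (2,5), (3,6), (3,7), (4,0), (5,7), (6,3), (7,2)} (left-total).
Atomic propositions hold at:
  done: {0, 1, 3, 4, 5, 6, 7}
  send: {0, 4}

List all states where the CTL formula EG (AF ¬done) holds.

{2, 5, 7}

Sat(¬done) = {2}
AF ¬done: least fixpoint, start Z0 = {2}, add states with every successor in Z. Z1 = {2, 7}; Z2 = {2, 5, 7}; fixed.
Sat(AF ¬done) = {2, 5, 7}
EG (AF ¬done): greatest fixpoint, start Z0 = {2, 5, 7}, keep only states in Sat with some successor in Z. Already a fixed point.
Sat(EG (AF ¬done)) = {2, 5, 7}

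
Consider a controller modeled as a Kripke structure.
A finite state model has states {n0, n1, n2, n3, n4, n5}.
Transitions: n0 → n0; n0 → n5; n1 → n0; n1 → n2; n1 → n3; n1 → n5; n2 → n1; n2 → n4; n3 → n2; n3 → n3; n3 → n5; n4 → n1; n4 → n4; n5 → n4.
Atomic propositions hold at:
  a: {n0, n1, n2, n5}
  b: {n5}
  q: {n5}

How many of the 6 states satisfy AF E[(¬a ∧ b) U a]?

4

Sat(¬a) = {n3, n4}
Sat(¬a ∧ b) = ∅
E[(¬a ∧ b) U a]: least fixpoint, start Z0 = Sat(a) = {n0, n1, n2, n5}, add states in Sat(¬a ∧ b) with some successor in Z. Already a fixed point.
Sat(E[(¬a ∧ b) U a]) = {n0, n1, n2, n5}
AF E[(¬a ∧ b) U a]: least fixpoint, start Z0 = {n0, n1, n2, n5}, add states with every successor in Z. Already a fixed point.
Sat(AF E[(¬a ∧ b) U a]) = {n0, n1, n2, n5}
|Sat(AF E[(¬a ∧ b) U a])| = |{n0, n1, n2, n5}| = 4.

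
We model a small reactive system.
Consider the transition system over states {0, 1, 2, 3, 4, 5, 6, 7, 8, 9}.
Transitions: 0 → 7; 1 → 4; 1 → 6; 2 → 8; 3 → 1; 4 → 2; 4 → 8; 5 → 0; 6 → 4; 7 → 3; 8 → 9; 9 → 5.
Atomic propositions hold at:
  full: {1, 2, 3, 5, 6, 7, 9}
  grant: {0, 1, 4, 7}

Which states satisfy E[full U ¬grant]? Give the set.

{1, 2, 3, 5, 6, 7, 8, 9}

Sat(¬grant) = {2, 3, 5, 6, 8, 9}
E[full U ¬grant]: least fixpoint, start Z0 = Sat(¬grant) = {2, 3, 5, 6, 8, 9}, add states in Sat(full) with some successor in Z. Z1 = {1, 2, 3, 5, 6, 7, 8, 9}; fixed.
Sat(E[full U ¬grant]) = {1, 2, 3, 5, 6, 7, 8, 9}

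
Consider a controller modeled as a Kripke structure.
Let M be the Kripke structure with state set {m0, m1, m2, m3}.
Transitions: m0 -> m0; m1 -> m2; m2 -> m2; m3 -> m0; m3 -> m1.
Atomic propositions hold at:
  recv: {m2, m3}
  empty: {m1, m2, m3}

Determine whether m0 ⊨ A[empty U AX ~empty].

Yes

Sat(~empty) = {m0}
Sat(AX ~empty) = {s : every successor in {m0}} = {m0}
A[empty U AX ~empty]: least fixpoint, start Z0 = Sat(AX ~empty) = {m0}, add states in Sat(empty) with every successor in Z. Already a fixed point.
Sat(A[empty U AX ~empty]) = {m0}
m0 ∈ Sat(A[empty U AX ~empty]) = {m0}, so the formula holds at m0.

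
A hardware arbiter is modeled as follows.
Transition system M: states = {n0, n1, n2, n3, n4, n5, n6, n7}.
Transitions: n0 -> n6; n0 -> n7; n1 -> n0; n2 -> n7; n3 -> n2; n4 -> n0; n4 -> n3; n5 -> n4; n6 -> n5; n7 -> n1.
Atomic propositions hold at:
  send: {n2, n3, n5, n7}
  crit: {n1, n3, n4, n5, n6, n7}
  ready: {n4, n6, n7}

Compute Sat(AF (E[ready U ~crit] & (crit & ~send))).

{n4, n5, n6}

Sat(~crit) = {n0, n2}
E[ready U ~crit]: least fixpoint, start Z0 = Sat(~crit) = {n0, n2}, add states in Sat(ready) with some successor in Z. Z1 = {n0, n2, n4}; fixed.
Sat(E[ready U ~crit]) = {n0, n2, n4}
Sat(~send) = {n0, n1, n4, n6}
Sat(crit & ~send) = {n1, n4, n6}
Sat(E[ready U ~crit] & (crit & ~send)) = {n4}
AF (E[ready U ~crit] & (crit & ~send)): least fixpoint, start Z0 = {n4}, add states with every successor in Z. Z1 = {n4, n5}; Z2 = {n4, n5, n6}; fixed.
Sat(AF (E[ready U ~crit] & (crit & ~send))) = {n4, n5, n6}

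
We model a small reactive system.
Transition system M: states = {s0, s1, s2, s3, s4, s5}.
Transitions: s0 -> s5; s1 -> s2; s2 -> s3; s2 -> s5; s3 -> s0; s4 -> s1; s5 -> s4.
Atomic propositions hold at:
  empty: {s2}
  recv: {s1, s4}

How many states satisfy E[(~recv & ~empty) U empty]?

Sat(~recv) = {s0, s2, s3, s5}
Sat(~empty) = {s0, s1, s3, s4, s5}
Sat(~recv & ~empty) = {s0, s3, s5}
E[(~recv & ~empty) U empty]: least fixpoint, start Z0 = Sat(empty) = {s2}, add states in Sat(~recv & ~empty) with some successor in Z. Already a fixed point.
Sat(E[(~recv & ~empty) U empty]) = {s2}
|Sat(E[(~recv & ~empty) U empty])| = |{s2}| = 1.

1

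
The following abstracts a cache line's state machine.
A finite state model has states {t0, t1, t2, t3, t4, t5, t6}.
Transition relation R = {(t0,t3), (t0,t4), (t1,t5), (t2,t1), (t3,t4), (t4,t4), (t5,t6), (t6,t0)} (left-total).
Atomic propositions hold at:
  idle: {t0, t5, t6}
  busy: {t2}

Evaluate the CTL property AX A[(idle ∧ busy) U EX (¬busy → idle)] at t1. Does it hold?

Yes

Sat(idle ∧ busy) = ∅
Sat(¬busy) = {t0, t1, t3, t4, t5, t6}
Sat(¬busy → idle) = {t0, t2, t5, t6}
Sat(EX (¬busy → idle)) = {s : some successor in {t0, t2, t5, t6}} = {t1, t5, t6}
A[(idle ∧ busy) U EX (¬busy → idle)]: least fixpoint, start Z0 = Sat(EX (¬busy → idle)) = {t1, t5, t6}, add states in Sat(idle ∧ busy) with every successor in Z. Already a fixed point.
Sat(A[(idle ∧ busy) U EX (¬busy → idle)]) = {t1, t5, t6}
Sat(AX A[(idle ∧ busy) U EX (¬busy → idle)]) = {s : every successor in {t1, t5, t6}} = {t1, t2, t5}
t1 ∈ Sat(AX A[(idle ∧ busy) U EX (¬busy → idle)]) = {t1, t2, t5}, so the formula holds at t1.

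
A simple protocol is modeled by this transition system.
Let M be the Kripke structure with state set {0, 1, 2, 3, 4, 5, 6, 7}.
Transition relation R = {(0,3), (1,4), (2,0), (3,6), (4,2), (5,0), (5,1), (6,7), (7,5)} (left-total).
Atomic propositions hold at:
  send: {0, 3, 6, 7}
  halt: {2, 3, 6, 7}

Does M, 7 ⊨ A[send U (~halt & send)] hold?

No

Sat(~halt) = {0, 1, 4, 5}
Sat(~halt & send) = {0}
A[send U (~halt & send)]: least fixpoint, start Z0 = Sat((~halt & send)) = {0}, add states in Sat(send) with every successor in Z. Already a fixed point.
Sat(A[send U (~halt & send)]) = {0}
7 ∉ Sat(A[send U (~halt & send)]) = {0}, so the formula does not hold at 7.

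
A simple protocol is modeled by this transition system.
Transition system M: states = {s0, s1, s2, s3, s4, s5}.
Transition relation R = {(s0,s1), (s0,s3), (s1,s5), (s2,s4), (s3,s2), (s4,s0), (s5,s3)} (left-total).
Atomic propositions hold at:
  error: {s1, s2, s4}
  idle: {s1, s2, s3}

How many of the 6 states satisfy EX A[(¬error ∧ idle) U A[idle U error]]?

4

Sat(¬error) = {s0, s3, s5}
Sat(¬error ∧ idle) = {s3}
A[idle U error]: least fixpoint, start Z0 = Sat(error) = {s1, s2, s4}, add states in Sat(idle) with every successor in Z. Z1 = {s1, s2, s3, s4}; fixed.
Sat(A[idle U error]) = {s1, s2, s3, s4}
A[(¬error ∧ idle) U A[idle U error]]: least fixpoint, start Z0 = Sat(A[idle U error]) = {s1, s2, s3, s4}, add states in Sat(¬error ∧ idle) with every successor in Z. Already a fixed point.
Sat(A[(¬error ∧ idle) U A[idle U error]]) = {s1, s2, s3, s4}
Sat(EX A[(¬error ∧ idle) U A[idle U error]]) = {s : some successor in {s1, s2, s3, s4}} = {s0, s2, s3, s5}
|Sat(EX A[(¬error ∧ idle) U A[idle U error]])| = |{s0, s2, s3, s5}| = 4.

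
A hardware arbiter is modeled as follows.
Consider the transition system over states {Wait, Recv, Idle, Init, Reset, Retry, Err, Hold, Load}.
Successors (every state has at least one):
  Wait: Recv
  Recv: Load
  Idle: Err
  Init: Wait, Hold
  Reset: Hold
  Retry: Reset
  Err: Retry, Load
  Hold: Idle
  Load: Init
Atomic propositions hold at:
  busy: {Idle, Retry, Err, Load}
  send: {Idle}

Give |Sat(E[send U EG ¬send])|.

Sat(¬send) = {Wait, Recv, Init, Reset, Retry, Err, Hold, Load}
EG ¬send: greatest fixpoint, start Z0 = {Wait, Recv, Init, Reset, Retry, Err, Hold, Load}, keep only states in Sat with some successor in Z. Z1 = {Wait, Recv, Init, Reset, Retry, Err, Load}; Z2 = {Wait, Recv, Init, Retry, Err, Load}; Z3 = {Wait, Recv, Init, Err, Load}; fixed.
Sat(EG ¬send) = {Wait, Recv, Init, Err, Load}
E[send U EG ¬send]: least fixpoint, start Z0 = Sat(EG ¬send) = {Wait, Recv, Init, Err, Load}, add states in Sat(send) with some successor in Z. Z1 = {Wait, Recv, Idle, Init, Err, Load}; fixed.
Sat(E[send U EG ¬send]) = {Wait, Recv, Idle, Init, Err, Load}
|Sat(E[send U EG ¬send])| = |{Wait, Recv, Idle, Init, Err, Load}| = 6.

6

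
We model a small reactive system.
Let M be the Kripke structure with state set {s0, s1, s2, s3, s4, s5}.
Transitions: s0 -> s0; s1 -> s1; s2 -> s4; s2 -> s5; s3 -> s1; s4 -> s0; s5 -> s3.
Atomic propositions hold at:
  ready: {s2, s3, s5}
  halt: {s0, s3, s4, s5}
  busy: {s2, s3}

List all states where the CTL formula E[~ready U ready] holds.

Sat(~ready) = {s0, s1, s4}
E[~ready U ready]: least fixpoint, start Z0 = Sat(ready) = {s2, s3, s5}, add states in Sat(~ready) with some successor in Z. Already a fixed point.
Sat(E[~ready U ready]) = {s2, s3, s5}

{s2, s3, s5}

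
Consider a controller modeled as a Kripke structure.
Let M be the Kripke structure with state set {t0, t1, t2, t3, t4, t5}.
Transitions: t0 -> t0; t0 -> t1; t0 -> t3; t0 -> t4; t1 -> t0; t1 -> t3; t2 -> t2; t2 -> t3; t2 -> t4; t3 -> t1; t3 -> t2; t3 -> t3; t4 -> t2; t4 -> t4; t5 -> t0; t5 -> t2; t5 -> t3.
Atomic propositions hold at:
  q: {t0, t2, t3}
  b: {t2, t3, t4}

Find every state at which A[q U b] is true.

A[q U b]: least fixpoint, start Z0 = Sat(b) = {t2, t3, t4}, add states in Sat(q) with every successor in Z. Already a fixed point.
Sat(A[q U b]) = {t2, t3, t4}

{t2, t3, t4}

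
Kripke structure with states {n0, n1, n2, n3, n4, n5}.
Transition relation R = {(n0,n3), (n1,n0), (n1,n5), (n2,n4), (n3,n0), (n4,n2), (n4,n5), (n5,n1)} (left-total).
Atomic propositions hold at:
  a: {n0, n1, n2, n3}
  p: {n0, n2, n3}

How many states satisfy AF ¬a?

3

Sat(¬a) = {n4, n5}
AF ¬a: least fixpoint, start Z0 = {n4, n5}, add states with every successor in Z. Z1 = {n2, n4, n5}; fixed.
Sat(AF ¬a) = {n2, n4, n5}
|Sat(AF ¬a)| = |{n2, n4, n5}| = 3.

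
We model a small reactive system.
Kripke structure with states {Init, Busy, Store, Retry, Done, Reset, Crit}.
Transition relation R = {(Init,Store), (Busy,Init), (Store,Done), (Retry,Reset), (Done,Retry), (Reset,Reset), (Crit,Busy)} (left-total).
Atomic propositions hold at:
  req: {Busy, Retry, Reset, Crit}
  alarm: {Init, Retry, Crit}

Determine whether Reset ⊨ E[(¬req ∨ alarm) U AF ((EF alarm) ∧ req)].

Sat(¬req) = {Init, Store, Done}
Sat(¬req ∨ alarm) = {Init, Store, Retry, Done, Crit}
EF alarm: least fixpoint, start Z0 = {Init, Retry, Crit}, add states with some successor in Z. Z1 = {Init, Busy, Retry, Done, Crit}; Z2 = {Init, Busy, Store, Retry, Done, Crit}; fixed.
Sat(EF alarm) = {Init, Busy, Store, Retry, Done, Crit}
Sat((EF alarm) ∧ req) = {Busy, Retry, Crit}
AF ((EF alarm) ∧ req): least fixpoint, start Z0 = {Busy, Retry, Crit}, add states with every successor in Z. Z1 = {Busy, Retry, Done, Crit}; Z2 = {Busy, Store, Retry, Done, Crit}; Z3 = {Init, Busy, Store, Retry, Done, Crit}; fixed.
Sat(AF ((EF alarm) ∧ req)) = {Init, Busy, Store, Retry, Done, Crit}
E[(¬req ∨ alarm) U AF ((EF alarm) ∧ req)]: least fixpoint, start Z0 = Sat(AF ((EF alarm) ∧ req)) = {Init, Busy, Store, Retry, Done, Crit}, add states in Sat(¬req ∨ alarm) with some successor in Z. Already a fixed point.
Sat(E[(¬req ∨ alarm) U AF ((EF alarm) ∧ req)]) = {Init, Busy, Store, Retry, Done, Crit}
Reset ∉ Sat(E[(¬req ∨ alarm) U AF ((EF alarm) ∧ req)]) = {Init, Busy, Store, Retry, Done, Crit}, so the formula does not hold at Reset.

No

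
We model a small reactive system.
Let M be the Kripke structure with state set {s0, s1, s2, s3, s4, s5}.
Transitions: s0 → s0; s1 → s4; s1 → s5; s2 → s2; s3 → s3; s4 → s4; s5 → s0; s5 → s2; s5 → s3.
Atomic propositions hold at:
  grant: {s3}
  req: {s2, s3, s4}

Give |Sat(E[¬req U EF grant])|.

3

Sat(¬req) = {s0, s1, s5}
EF grant: least fixpoint, start Z0 = {s3}, add states with some successor in Z. Z1 = {s3, s5}; Z2 = {s1, s3, s5}; fixed.
Sat(EF grant) = {s1, s3, s5}
E[¬req U EF grant]: least fixpoint, start Z0 = Sat(EF grant) = {s1, s3, s5}, add states in Sat(¬req) with some successor in Z. Already a fixed point.
Sat(E[¬req U EF grant]) = {s1, s3, s5}
|Sat(E[¬req U EF grant])| = |{s1, s3, s5}| = 3.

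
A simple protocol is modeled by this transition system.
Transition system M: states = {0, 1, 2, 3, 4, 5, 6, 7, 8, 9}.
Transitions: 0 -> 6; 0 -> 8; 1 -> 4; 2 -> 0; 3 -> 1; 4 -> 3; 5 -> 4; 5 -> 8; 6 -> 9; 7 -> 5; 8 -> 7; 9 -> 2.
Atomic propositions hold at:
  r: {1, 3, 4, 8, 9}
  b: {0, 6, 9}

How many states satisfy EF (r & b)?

Sat(r & b) = {9}
EF (r & b): least fixpoint, start Z0 = {9}, add states with some successor in Z. Z1 = {6, 9}; Z2 = {0, 6, 9}; Z3 = {0, 2, 6, 9}; fixed.
Sat(EF (r & b)) = {0, 2, 6, 9}
|Sat(EF (r & b))| = |{0, 2, 6, 9}| = 4.

4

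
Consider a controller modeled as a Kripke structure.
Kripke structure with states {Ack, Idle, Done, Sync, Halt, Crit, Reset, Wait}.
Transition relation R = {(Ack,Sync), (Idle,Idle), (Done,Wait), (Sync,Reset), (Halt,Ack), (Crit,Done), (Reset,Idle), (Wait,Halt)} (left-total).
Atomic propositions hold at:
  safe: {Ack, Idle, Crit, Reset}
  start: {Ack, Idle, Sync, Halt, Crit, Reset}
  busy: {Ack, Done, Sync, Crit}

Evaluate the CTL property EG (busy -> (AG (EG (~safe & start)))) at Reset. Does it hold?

Yes

Sat(~safe) = {Done, Sync, Halt, Wait}
Sat(~safe & start) = {Sync, Halt}
EG (~safe & start): greatest fixpoint, start Z0 = {Sync, Halt}, keep only states in Sat with some successor in Z. Z1 = ∅; fixed.
Sat(EG (~safe & start)) = ∅
AG (EG (~safe & start)): greatest fixpoint, start Z0 = ∅, keep only states in Sat with every successor in Z. Already a fixed point.
Sat(AG (EG (~safe & start))) = ∅
Sat(busy -> (AG (EG (~safe & start)))) = {Idle, Halt, Reset, Wait}
EG (busy -> (AG (EG (~safe & start)))): greatest fixpoint, start Z0 = {Idle, Halt, Reset, Wait}, keep only states in Sat with some successor in Z. Z1 = {Idle, Reset, Wait}; Z2 = {Idle, Reset}; fixed.
Sat(EG (busy -> (AG (EG (~safe & start))))) = {Idle, Reset}
Reset ∈ Sat(EG (busy -> (AG (EG (~safe & start))))) = {Idle, Reset}, so the formula holds at Reset.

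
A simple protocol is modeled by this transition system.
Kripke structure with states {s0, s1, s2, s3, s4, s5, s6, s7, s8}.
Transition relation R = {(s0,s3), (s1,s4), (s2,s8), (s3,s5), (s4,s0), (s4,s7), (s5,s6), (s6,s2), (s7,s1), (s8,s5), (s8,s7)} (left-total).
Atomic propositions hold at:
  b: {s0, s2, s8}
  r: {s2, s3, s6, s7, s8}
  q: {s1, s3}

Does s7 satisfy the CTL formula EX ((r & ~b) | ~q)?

No

Sat(~b) = {s1, s3, s4, s5, s6, s7}
Sat(r & ~b) = {s3, s6, s7}
Sat(~q) = {s0, s2, s4, s5, s6, s7, s8}
Sat((r & ~b) | ~q) = {s0, s2, s3, s4, s5, s6, s7, s8}
Sat(EX ((r & ~b) | ~q)) = {s : some successor in {s0, s2, s3, s4, s5, s6, s7, s8}} = {s0, s1, s2, s3, s4, s5, s6, s8}
s7 ∉ Sat(EX ((r & ~b) | ~q)) = {s0, s1, s2, s3, s4, s5, s6, s8}, so the formula does not hold at s7.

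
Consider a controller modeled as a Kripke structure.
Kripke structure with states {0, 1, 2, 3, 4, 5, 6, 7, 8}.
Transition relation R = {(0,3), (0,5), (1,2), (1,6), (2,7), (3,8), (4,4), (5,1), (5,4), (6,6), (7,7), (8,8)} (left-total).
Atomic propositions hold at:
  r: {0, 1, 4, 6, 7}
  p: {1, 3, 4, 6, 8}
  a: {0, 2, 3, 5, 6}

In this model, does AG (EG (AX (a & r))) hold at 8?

Sat(a & r) = {0, 6}
Sat(AX (a & r)) = {s : every successor in {0, 6}} = {6}
EG (AX (a & r)): greatest fixpoint, start Z0 = {6}, keep only states in Sat with some successor in Z. Already a fixed point.
Sat(EG (AX (a & r))) = {6}
AG (EG (AX (a & r))): greatest fixpoint, start Z0 = {6}, keep only states in Sat with every successor in Z. Already a fixed point.
Sat(AG (EG (AX (a & r)))) = {6}
8 ∉ Sat(AG (EG (AX (a & r)))) = {6}, so the formula does not hold at 8.

No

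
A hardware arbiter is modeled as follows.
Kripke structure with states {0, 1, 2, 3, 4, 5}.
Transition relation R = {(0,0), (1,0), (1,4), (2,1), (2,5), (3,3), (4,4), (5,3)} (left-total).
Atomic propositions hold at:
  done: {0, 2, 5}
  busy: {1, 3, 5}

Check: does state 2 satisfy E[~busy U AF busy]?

Sat(~busy) = {0, 2, 4}
AF busy: least fixpoint, start Z0 = {1, 3, 5}, add states with every successor in Z. Z1 = {1, 2, 3, 5}; fixed.
Sat(AF busy) = {1, 2, 3, 5}
E[~busy U AF busy]: least fixpoint, start Z0 = Sat(AF busy) = {1, 2, 3, 5}, add states in Sat(~busy) with some successor in Z. Already a fixed point.
Sat(E[~busy U AF busy]) = {1, 2, 3, 5}
2 ∈ Sat(E[~busy U AF busy]) = {1, 2, 3, 5}, so the formula holds at 2.

Yes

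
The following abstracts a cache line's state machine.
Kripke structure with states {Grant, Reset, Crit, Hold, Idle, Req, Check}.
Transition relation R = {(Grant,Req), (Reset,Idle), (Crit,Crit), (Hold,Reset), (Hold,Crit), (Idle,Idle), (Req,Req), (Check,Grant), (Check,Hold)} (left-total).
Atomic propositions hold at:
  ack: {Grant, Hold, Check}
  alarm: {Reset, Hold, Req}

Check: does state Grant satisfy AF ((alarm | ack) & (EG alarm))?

Yes

Sat(alarm | ack) = {Grant, Reset, Hold, Req, Check}
EG alarm: greatest fixpoint, start Z0 = {Reset, Hold, Req}, keep only states in Sat with some successor in Z. Z1 = {Hold, Req}; Z2 = {Req}; fixed.
Sat(EG alarm) = {Req}
Sat((alarm | ack) & (EG alarm)) = {Req}
AF ((alarm | ack) & (EG alarm)): least fixpoint, start Z0 = {Req}, add states with every successor in Z. Z1 = {Grant, Req}; fixed.
Sat(AF ((alarm | ack) & (EG alarm))) = {Grant, Req}
Grant ∈ Sat(AF ((alarm | ack) & (EG alarm))) = {Grant, Req}, so the formula holds at Grant.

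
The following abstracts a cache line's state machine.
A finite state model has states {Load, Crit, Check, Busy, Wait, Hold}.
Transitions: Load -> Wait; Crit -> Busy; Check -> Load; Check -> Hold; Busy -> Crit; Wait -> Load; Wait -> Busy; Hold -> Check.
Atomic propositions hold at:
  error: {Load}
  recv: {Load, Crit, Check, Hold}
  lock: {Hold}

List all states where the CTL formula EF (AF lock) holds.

AF lock: least fixpoint, start Z0 = {Hold}, add states with every successor in Z. Already a fixed point.
Sat(AF lock) = {Hold}
EF (AF lock): least fixpoint, start Z0 = {Hold}, add states with some successor in Z. Z1 = {Check, Hold}; fixed.
Sat(EF (AF lock)) = {Check, Hold}

{Check, Hold}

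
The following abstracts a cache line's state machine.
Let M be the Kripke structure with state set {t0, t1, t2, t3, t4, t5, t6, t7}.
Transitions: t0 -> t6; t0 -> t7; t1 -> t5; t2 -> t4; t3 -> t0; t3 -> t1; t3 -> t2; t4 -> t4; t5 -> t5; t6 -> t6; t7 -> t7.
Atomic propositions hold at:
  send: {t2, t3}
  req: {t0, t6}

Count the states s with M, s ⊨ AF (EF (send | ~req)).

Sat(~req) = {t1, t2, t3, t4, t5, t7}
Sat(send | ~req) = {t1, t2, t3, t4, t5, t7}
EF (send | ~req): least fixpoint, start Z0 = {t1, t2, t3, t4, t5, t7}, add states with some successor in Z. Z1 = {t0, t1, t2, t3, t4, t5, t7}; fixed.
Sat(EF (send | ~req)) = {t0, t1, t2, t3, t4, t5, t7}
AF (EF (send | ~req)): least fixpoint, start Z0 = {t0, t1, t2, t3, t4, t5, t7}, add states with every successor in Z. Already a fixed point.
Sat(AF (EF (send | ~req))) = {t0, t1, t2, t3, t4, t5, t7}
|Sat(AF (EF (send | ~req)))| = |{t0, t1, t2, t3, t4, t5, t7}| = 7.

7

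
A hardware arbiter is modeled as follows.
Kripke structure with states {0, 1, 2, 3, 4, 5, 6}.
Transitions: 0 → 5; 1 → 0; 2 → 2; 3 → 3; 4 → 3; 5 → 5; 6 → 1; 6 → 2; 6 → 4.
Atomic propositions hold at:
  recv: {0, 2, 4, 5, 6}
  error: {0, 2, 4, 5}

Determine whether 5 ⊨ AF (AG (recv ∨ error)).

Sat(recv ∨ error) = {0, 2, 4, 5, 6}
AG (recv ∨ error): greatest fixpoint, start Z0 = {0, 2, 4, 5, 6}, keep only states in Sat with every successor in Z. Z1 = {0, 2, 5}; fixed.
Sat(AG (recv ∨ error)) = {0, 2, 5}
AF (AG (recv ∨ error)): least fixpoint, start Z0 = {0, 2, 5}, add states with every successor in Z. Z1 = {0, 1, 2, 5}; fixed.
Sat(AF (AG (recv ∨ error))) = {0, 1, 2, 5}
5 ∈ Sat(AF (AG (recv ∨ error))) = {0, 1, 2, 5}, so the formula holds at 5.

Yes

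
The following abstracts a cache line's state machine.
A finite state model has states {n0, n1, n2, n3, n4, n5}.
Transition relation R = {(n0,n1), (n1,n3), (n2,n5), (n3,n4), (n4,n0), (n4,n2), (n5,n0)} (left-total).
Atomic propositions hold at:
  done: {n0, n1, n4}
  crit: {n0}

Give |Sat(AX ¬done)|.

2

Sat(¬done) = {n2, n3, n5}
Sat(AX ¬done) = {s : every successor in {n2, n3, n5}} = {n1, n2}
|Sat(AX ¬done)| = |{n1, n2}| = 2.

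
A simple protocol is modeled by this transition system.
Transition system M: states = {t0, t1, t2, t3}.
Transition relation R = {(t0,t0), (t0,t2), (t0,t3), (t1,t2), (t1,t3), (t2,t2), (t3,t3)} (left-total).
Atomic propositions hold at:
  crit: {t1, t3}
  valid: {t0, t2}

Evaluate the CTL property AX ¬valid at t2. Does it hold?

No

Sat(¬valid) = {t1, t3}
Sat(AX ¬valid) = {s : every successor in {t1, t3}} = {t3}
t2 ∉ Sat(AX ¬valid) = {t3}, so the formula does not hold at t2.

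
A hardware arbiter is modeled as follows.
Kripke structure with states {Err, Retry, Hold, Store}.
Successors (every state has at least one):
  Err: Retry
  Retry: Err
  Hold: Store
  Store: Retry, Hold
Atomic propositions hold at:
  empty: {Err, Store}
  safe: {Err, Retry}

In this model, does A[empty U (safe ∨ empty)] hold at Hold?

No

Sat(safe ∨ empty) = {Err, Retry, Store}
A[empty U (safe ∨ empty)]: least fixpoint, start Z0 = Sat((safe ∨ empty)) = {Err, Retry, Store}, add states in Sat(empty) with every successor in Z. Already a fixed point.
Sat(A[empty U (safe ∨ empty)]) = {Err, Retry, Store}
Hold ∉ Sat(A[empty U (safe ∨ empty)]) = {Err, Retry, Store}, so the formula does not hold at Hold.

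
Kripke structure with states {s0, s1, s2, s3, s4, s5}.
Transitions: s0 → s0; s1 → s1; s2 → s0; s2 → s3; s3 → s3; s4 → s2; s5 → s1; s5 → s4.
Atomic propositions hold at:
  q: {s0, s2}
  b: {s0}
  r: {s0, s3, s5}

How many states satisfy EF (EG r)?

5

EG r: greatest fixpoint, start Z0 = {s0, s3, s5}, keep only states in Sat with some successor in Z. Z1 = {s0, s3}; fixed.
Sat(EG r) = {s0, s3}
EF (EG r): least fixpoint, start Z0 = {s0, s3}, add states with some successor in Z. Z1 = {s0, s2, s3}; Z2 = {s0, s2, s3, s4}; Z3 = {s0, s2, s3, s4, s5}; fixed.
Sat(EF (EG r)) = {s0, s2, s3, s4, s5}
|Sat(EF (EG r))| = |{s0, s2, s3, s4, s5}| = 5.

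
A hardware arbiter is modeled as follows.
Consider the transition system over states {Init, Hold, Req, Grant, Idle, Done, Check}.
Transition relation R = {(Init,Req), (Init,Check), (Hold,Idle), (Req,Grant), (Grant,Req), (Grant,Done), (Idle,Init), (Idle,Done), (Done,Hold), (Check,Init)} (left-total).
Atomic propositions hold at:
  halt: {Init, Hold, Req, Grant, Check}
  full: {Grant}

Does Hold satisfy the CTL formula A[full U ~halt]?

No

Sat(~halt) = {Idle, Done}
A[full U ~halt]: least fixpoint, start Z0 = Sat(~halt) = {Idle, Done}, add states in Sat(full) with every successor in Z. Already a fixed point.
Sat(A[full U ~halt]) = {Idle, Done}
Hold ∉ Sat(A[full U ~halt]) = {Idle, Done}, so the formula does not hold at Hold.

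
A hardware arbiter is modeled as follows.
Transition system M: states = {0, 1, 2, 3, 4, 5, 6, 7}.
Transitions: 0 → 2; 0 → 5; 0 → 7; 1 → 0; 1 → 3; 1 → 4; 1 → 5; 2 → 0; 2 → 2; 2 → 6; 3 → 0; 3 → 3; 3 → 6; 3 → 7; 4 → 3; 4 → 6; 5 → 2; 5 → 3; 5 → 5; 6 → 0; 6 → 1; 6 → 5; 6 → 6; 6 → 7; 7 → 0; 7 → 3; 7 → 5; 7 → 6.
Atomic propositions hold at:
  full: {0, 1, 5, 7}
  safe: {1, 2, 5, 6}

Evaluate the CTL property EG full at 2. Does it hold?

No

EG full: greatest fixpoint, start Z0 = {0, 1, 5, 7}, keep only states in Sat with some successor in Z. Already a fixed point.
Sat(EG full) = {0, 1, 5, 7}
2 ∉ Sat(EG full) = {0, 1, 5, 7}, so the formula does not hold at 2.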